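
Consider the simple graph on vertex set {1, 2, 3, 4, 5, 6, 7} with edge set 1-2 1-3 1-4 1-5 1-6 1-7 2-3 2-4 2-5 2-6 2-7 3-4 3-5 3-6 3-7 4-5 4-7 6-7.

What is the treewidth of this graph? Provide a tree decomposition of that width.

Treewidth 4.
One such decomposition:
Bags: B1 = {1, 2, 3, 4, 7}  B2 = {1, 2, 3, 4, 5}  B3 = {1, 2, 3, 6, 7}
Tree: B1–B2, B1–B3

The largest bag has 5 vertices, giving width 4; this decomposition certifies tw(G) ≤ 4. For the lower bound, the 5 vertices {1, 2, 3, 4, 5} are pairwise adjacent, and any tree decomposition puts a clique entirely inside one bag — forcing width ≥ 4. Therefore the treewidth is 4.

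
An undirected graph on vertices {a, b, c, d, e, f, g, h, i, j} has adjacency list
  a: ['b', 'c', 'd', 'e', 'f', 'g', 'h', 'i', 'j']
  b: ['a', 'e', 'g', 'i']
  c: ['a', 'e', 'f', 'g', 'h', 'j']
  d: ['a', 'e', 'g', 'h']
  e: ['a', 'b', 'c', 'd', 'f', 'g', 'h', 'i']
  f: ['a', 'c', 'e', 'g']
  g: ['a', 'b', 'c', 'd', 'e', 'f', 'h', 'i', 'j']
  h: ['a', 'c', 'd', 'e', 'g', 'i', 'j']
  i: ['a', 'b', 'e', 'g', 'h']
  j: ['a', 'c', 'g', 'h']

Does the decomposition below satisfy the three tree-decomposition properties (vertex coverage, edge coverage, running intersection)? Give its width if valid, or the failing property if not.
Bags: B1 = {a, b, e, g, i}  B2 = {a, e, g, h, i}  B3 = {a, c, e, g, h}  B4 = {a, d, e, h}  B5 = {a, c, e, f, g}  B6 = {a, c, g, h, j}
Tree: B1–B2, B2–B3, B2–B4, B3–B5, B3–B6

No — edge (g,d) lies in no bag.

A tree decomposition must satisfy three properties: every vertex lies in some bag; for every edge, both endpoints lie together in some bag; and for every vertex, the bags containing it form a connected subtree. Here edge (g,d) lies in no bag, so the decomposition is invalid.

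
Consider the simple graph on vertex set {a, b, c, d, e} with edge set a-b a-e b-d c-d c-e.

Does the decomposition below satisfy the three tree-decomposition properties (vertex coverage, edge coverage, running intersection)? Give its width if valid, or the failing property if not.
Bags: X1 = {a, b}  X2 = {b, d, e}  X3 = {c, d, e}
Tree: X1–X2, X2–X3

No — edge (e,a) lies in no bag.

A tree decomposition must satisfy three properties: every vertex lies in some bag; for every edge, both endpoints lie together in some bag; and for every vertex, the bags containing it form a connected subtree. Here edge (e,a) lies in no bag, so the decomposition is invalid.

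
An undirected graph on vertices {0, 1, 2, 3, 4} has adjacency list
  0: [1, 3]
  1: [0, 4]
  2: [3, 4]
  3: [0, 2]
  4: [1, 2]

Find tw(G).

2

A width-2 tree decomposition is:
Bags: B1 = {0, 1, 3}  B2 = {1, 3, 4}  B3 = {2, 3, 4}
Tree: B1–B2, B2–B3
The largest bag has 3 vertices, giving width 2; this decomposition certifies tw(G) ≤ 2. For the lower bound, G contains the cycle 3–0–1–4–2–3, so G is not a forest; only forests have treewidth ≤ 1, hence tw(G) ≥ 2. The upper and lower bounds meet at 2, so that is the treewidth.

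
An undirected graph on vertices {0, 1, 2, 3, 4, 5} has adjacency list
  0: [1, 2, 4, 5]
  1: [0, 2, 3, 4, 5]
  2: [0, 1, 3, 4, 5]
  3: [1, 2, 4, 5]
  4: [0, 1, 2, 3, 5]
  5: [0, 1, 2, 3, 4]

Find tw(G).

A width-4 tree decomposition is:
Bags: B1 = {0, 1, 2, 4, 5}  B2 = {1, 2, 3, 4, 5}
Tree: B1–B2
The largest bag has 5 vertices, giving width 4; this decomposition certifies tw(G) ≤ 4. On the other hand G contains the 5-clique {0, 1, 2, 4, 5}. A clique must lie in a single bag of any decomposition, so no decomposition can have width below 4. The upper and lower bounds meet at 4, so that is the treewidth.

4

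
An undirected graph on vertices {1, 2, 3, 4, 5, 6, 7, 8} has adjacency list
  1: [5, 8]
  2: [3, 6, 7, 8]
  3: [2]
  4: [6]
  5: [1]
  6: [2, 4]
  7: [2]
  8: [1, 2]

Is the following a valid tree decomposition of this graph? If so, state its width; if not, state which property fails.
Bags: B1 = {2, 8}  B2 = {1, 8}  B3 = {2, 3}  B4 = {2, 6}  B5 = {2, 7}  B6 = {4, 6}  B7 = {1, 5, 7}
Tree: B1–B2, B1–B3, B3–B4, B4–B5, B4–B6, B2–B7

No — bags containing vertex 7 are not connected in the tree.

A tree decomposition must satisfy three properties: every vertex lies in some bag; for every edge, both endpoints lie together in some bag; and for every vertex, the bags containing it form a connected subtree. Here bags containing vertex 7 are not connected in the tree, so the decomposition is invalid.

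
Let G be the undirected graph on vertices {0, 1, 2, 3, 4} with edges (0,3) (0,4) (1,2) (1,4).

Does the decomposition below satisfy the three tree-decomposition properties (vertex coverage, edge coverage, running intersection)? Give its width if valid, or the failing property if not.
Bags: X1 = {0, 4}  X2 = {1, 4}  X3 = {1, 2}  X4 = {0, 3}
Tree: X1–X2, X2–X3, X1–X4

Yes; width 1.

Every vertex of G appears in some bag (union = {0, 1, 2, 3, 4}); every edge is covered by a bag; and for each vertex v the set of bags containing v is connected in the bag tree. The decomposition is therefore valid. The largest bag has 2 vertices, so the width is 1.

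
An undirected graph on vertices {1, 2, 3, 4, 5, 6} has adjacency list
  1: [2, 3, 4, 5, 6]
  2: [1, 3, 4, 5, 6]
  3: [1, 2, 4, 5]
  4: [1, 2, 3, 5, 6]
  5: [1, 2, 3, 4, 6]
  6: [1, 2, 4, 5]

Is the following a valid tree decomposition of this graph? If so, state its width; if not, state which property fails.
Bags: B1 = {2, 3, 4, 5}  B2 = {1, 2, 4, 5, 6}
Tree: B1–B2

A tree decomposition must satisfy three properties: every vertex lies in some bag; for every edge, both endpoints lie together in some bag; and for every vertex, the bags containing it form a connected subtree. Here edge (1,3) lies in no bag, so the decomposition is invalid.

No — edge (1,3) lies in no bag.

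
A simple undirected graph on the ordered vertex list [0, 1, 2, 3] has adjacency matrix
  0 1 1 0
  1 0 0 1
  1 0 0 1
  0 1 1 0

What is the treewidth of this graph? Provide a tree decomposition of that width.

Treewidth 2.
One optimal decomposition is:
Bags: B1 = {1, 2, 3}  B2 = {0, 1, 2}
Tree: B1–B2

The largest bag has 3 vertices, giving width 2; this decomposition certifies tw(G) ≤ 2. For the lower bound, G contains the cycle 1–3–2–0–1, so G is not a forest; only forests have treewidth ≤ 1, hence tw(G) ≥ 2. The upper and lower bounds meet at 2, so that is the treewidth.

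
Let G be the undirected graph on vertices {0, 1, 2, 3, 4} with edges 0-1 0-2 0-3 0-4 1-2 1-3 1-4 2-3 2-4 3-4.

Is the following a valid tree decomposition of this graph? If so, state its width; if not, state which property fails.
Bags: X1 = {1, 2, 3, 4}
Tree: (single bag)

A tree decomposition must satisfy three properties: every vertex lies in some bag; for every edge, both endpoints lie together in some bag; and for every vertex, the bags containing it form a connected subtree. Here vertex 0 appears in no bag, so the decomposition is invalid.

No — vertex 0 appears in no bag.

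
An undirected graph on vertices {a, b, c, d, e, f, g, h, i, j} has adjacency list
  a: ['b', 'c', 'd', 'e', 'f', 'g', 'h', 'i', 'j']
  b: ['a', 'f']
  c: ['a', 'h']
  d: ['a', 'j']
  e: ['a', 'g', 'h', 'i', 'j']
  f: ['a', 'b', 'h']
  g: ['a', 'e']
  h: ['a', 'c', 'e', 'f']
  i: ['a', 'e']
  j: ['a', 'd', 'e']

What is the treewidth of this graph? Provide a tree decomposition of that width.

Treewidth 2.
One optimal decomposition is:
Bags: B1 = {a, e, j}  B2 = {a, e, h}  B3 = {a, f, h}  B4 = {a, c, h}  B5 = {a, d, j}  B6 = {a, b, f}  B7 = {a, e, i}  B8 = {a, e, g}
Tree: B1–B2, B2–B3, B2–B4, B1–B5, B3–B6, B2–B7, B7–B8

Every bag has size at most 3, so the width is 3 − 1 = 2 and tw(G) ≤ 2. For the lower bound, the 3 vertices {a, d, j} are pairwise adjacent, and any tree decomposition puts a clique entirely inside one bag — forcing width ≥ 2. Combining the bounds, tw(G) = 2.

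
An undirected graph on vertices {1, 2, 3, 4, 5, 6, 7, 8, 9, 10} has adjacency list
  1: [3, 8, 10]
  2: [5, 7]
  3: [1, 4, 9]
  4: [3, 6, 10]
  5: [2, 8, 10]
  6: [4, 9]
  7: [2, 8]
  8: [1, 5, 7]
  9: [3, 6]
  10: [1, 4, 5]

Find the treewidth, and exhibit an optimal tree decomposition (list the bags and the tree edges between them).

The largest bag has 3 vertices, giving width 2; this decomposition certifies tw(G) ≤ 2. Since 2–7–8–5–2 is a cycle in G, G is not acyclic. Forests are exactly the graphs of treewidth ≤ 1, so tw(G) ≥ 2. Hence tw(G) = 2 exactly.

Treewidth 2.
One optimal decomposition is:
Bags: B1 = {2, 5, 7}  B2 = {5, 7, 8}  B3 = {5, 8, 10}  B4 = {1, 8, 10}  B5 = {1, 4, 10}  B6 = {1, 3, 4}  B7 = {3, 4, 6}  B8 = {3, 6, 9}
Tree: B1–B2, B2–B3, B3–B4, B4–B5, B5–B6, B6–B7, B7–B8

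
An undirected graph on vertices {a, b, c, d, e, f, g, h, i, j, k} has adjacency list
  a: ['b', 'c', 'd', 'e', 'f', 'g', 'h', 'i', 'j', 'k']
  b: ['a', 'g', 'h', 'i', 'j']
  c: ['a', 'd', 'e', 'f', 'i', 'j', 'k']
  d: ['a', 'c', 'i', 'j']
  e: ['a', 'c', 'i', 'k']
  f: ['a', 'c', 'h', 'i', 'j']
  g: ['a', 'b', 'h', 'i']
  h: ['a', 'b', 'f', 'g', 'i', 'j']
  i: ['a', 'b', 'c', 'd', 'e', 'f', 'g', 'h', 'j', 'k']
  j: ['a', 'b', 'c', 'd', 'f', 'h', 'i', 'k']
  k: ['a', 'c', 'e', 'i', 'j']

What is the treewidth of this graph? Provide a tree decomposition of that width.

The largest bag has 5 vertices, giving width 4; this decomposition certifies tw(G) ≤ 4. On the other hand G contains the 5-clique {a, b, g, h, i}. A clique must lie in a single bag of any decomposition, so no decomposition can have width below 4. Hence tw(G) = 4 exactly.

Treewidth 4.
Bags: B1 = {a, c, d, i, j}  B2 = {a, c, f, i, j}  B3 = {a, f, h, i, j}  B4 = {a, b, h, i, j}  B5 = {a, b, g, h, i}  B6 = {a, c, i, j, k}  B7 = {a, c, e, i, k}
Tree: B1–B2, B2–B3, B3–B4, B4–B5, B2–B6, B6–B7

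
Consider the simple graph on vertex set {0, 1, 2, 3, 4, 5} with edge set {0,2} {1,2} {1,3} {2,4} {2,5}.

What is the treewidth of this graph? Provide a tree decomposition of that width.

Each bag holds 2 vertices, so the decomposition has width 1, which upper-bounds the treewidth. Any graph with an edge has treewidth ≥ 1, and G has the edge 5–2. Hence tw(G) = 1 exactly.

Treewidth 1.
One optimal decomposition is:
Bags: B1 = {2, 5}  B2 = {1, 2}  B3 = {1, 3}  B4 = {2, 4}  B5 = {0, 2}
Tree: B1–B2, B2–B3, B2–B4, B4–B5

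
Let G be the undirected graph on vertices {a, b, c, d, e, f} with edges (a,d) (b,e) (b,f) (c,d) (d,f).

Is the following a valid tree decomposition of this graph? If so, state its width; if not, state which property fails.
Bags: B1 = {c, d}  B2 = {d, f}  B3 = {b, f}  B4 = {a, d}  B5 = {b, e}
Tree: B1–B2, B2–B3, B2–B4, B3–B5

Yes; width 1.

Vertex coverage: the bags together contain {a, b, c, d, e, f}, the full vertex set. Edge coverage: each edge of G has both endpoints in at least one bag. Running intersection: for every vertex, the bags containing it form a connected subtree. All three properties hold, so this is a valid tree decomposition of width max|bag| − 1 = 1, and hence tw(G) ≤ 1.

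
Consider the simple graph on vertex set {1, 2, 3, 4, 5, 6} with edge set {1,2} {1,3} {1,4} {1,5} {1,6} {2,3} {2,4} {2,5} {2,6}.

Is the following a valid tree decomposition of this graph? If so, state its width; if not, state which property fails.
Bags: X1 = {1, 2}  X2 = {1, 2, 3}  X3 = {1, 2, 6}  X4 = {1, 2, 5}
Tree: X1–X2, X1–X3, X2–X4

A tree decomposition must satisfy three properties: every vertex lies in some bag; for every edge, both endpoints lie together in some bag; and for every vertex, the bags containing it form a connected subtree. Here vertex 4 appears in no bag, so the decomposition is invalid.

No — vertex 4 appears in no bag.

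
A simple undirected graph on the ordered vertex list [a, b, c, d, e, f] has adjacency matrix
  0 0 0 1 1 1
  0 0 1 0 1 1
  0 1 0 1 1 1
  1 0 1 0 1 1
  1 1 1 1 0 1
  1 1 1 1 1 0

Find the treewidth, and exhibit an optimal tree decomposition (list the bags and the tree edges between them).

The largest bag has 4 vertices, giving width 3; this decomposition certifies tw(G) ≤ 3. On the other hand G contains the 4-clique {c, d, e, f}. A clique must lie in a single bag of any decomposition, so no decomposition can have width below 3. Combining the bounds, tw(G) = 3.

Treewidth 3.
One such decomposition:
Bags: B1 = {c, d, e, f}  B2 = {b, c, e, f}  B3 = {a, d, e, f}
Tree: B1–B2, B1–B3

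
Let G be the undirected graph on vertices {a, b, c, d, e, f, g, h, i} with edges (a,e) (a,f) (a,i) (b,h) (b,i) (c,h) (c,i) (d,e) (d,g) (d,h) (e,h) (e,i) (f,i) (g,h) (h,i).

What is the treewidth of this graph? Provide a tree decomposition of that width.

Treewidth 2.
One optimal decomposition is:
Bags: B1 = {d, e, h}  B2 = {e, h, i}  B3 = {b, h, i}  B4 = {c, h, i}  B5 = {d, g, h}  B6 = {a, e, i}  B7 = {a, f, i}
Tree: B1–B2, B2–B3, B3–B4, B1–B5, B2–B6, B6–B7

Every bag has size at most 3, so the width is 3 − 1 = 2 and tw(G) ≤ 2. On the other hand G contains the 3-clique {a, e, i}. A clique must lie in a single bag of any decomposition, so no decomposition can have width below 2. Hence tw(G) = 2 exactly.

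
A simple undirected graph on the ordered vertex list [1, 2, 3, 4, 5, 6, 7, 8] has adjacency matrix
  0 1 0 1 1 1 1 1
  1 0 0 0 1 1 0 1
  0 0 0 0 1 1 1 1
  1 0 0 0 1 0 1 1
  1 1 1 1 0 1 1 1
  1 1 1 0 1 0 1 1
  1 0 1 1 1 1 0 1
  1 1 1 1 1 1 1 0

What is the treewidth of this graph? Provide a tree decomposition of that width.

Each bag holds 5 vertices, so the decomposition has width 4, which upper-bounds the treewidth. For the lower bound, the 5 vertices {1, 4, 5, 7, 8} are pairwise adjacent, and any tree decomposition puts a clique entirely inside one bag — forcing width ≥ 4. The upper and lower bounds meet at 4, so that is the treewidth.

Treewidth 4.
One optimal decomposition is:
Bags: B1 = {1, 5, 6, 7, 8}  B2 = {1, 2, 5, 6, 8}  B3 = {1, 4, 5, 7, 8}  B4 = {3, 5, 6, 7, 8}
Tree: B1–B2, B1–B3, B1–B4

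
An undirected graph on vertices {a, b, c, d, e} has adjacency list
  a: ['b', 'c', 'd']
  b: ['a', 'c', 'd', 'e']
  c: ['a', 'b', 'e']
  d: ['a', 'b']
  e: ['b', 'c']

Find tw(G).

A width-2 tree decomposition is:
Bags: B1 = {a, b, c}  B2 = {a, b, d}  B3 = {b, c, e}
Tree: B1–B2, B1–B3
The largest bag has 3 vertices, giving width 2; this decomposition certifies tw(G) ≤ 2. For the lower bound, the 3 vertices {a, b, d} are pairwise adjacent, and any tree decomposition puts a clique entirely inside one bag — forcing width ≥ 2. Hence tw(G) = 2 exactly.

2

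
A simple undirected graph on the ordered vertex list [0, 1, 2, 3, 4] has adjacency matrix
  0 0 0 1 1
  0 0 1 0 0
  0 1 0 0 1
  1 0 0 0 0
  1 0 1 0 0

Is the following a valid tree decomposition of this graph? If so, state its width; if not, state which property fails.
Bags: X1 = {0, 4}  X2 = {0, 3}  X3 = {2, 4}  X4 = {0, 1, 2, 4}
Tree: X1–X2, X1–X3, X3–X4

No — bags containing vertex 0 are not connected in the tree.

A tree decomposition must satisfy three properties: every vertex lies in some bag; for every edge, both endpoints lie together in some bag; and for every vertex, the bags containing it form a connected subtree. Here bags containing vertex 0 are not connected in the tree, so the decomposition is invalid.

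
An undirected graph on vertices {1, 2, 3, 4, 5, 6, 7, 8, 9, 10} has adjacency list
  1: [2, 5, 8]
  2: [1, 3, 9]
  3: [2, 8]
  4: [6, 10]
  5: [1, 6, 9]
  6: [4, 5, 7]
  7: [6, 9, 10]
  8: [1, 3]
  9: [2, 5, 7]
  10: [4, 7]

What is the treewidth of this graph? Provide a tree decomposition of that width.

The largest bag has 3 vertices, giving width 2; this decomposition certifies tw(G) ≤ 2. Since 3–8–1–2–3 is a cycle in G, G is not acyclic. Forests are exactly the graphs of treewidth ≤ 1, so tw(G) ≥ 2. Hence tw(G) = 2 exactly.

Treewidth 2.
Bags: B1 = {2, 3, 8}  B2 = {1, 2, 8}  B3 = {1, 2, 9}  B4 = {1, 5, 9}  B5 = {5, 7, 9}  B6 = {5, 6, 7}  B7 = {6, 7, 10}  B8 = {4, 6, 10}
Tree: B1–B2, B2–B3, B3–B4, B4–B5, B5–B6, B6–B7, B7–B8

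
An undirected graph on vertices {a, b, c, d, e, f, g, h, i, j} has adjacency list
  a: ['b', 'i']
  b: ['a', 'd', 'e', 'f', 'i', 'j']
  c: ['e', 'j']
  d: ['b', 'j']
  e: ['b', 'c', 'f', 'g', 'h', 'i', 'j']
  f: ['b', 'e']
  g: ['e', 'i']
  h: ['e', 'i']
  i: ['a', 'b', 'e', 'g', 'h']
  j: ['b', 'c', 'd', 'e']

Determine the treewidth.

A width-2 tree decomposition is:
Bags: B1 = {b, e, i}  B2 = {e, g, i}  B3 = {e, h, i}  B4 = {b, e, j}  B5 = {a, b, i}  B6 = {b, d, j}  B7 = {b, e, f}  B8 = {c, e, j}
Tree: B1–B2, B2–B3, B1–B4, B1–B5, B4–B6, B4–B7, B4–B8
Every bag has size at most 3, so the width is 3 − 1 = 2 and tw(G) ≤ 2. Conversely, {b, d, j} is a clique of size 3, and the vertices of any clique must share a bag in every tree decomposition; so some bag has ≥ 3 vertices and tw(G) ≥ 2. Combining the bounds, tw(G) = 2.

2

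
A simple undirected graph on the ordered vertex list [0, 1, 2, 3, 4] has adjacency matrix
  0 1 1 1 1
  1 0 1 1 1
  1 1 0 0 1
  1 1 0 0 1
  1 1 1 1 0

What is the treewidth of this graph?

3

A width-3 tree decomposition is:
Bags: B1 = {0, 1, 3, 4}  B2 = {0, 1, 2, 4}
Tree: B1–B2
The largest bag has 4 vertices, giving width 3; this decomposition certifies tw(G) ≤ 3. On the other hand G contains the 4-clique {0, 1, 2, 4}. A clique must lie in a single bag of any decomposition, so no decomposition can have width below 3. Combining the bounds, tw(G) = 3.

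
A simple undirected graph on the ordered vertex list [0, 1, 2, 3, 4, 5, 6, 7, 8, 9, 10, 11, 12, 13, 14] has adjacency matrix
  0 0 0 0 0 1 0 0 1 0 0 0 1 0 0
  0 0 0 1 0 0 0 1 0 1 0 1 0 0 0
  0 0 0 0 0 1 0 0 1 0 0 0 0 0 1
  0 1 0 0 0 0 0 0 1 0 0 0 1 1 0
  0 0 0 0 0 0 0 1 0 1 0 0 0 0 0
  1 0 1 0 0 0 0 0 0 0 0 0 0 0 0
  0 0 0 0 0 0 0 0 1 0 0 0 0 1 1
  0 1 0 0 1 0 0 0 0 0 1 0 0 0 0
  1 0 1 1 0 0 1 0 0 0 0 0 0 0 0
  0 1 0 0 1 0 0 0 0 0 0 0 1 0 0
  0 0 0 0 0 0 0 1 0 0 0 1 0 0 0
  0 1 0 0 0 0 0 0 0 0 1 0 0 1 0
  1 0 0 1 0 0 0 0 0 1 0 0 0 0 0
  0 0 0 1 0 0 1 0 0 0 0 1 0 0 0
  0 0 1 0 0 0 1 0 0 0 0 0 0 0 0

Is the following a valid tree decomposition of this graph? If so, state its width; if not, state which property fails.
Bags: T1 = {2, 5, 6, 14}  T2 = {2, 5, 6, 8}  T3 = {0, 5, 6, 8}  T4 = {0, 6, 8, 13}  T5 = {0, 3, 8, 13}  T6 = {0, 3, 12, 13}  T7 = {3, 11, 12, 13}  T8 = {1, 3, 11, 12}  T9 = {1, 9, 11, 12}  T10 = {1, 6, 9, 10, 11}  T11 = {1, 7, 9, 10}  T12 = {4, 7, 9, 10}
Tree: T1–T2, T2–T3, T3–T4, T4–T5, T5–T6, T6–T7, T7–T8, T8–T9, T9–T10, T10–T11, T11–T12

No — bags containing vertex 6 are not connected in the tree.

A tree decomposition must satisfy three properties: every vertex lies in some bag; for every edge, both endpoints lie together in some bag; and for every vertex, the bags containing it form a connected subtree. Here bags containing vertex 6 are not connected in the tree, so the decomposition is invalid.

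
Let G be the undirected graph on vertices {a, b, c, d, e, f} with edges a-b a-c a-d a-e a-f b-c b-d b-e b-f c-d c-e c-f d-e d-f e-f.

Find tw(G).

5

A width-5 tree decomposition is:
Bags: B1 = {a, b, c, d, e, f}
Tree: (single bag)
A single bag containing all 6 vertices is trivially a valid decomposition of width 5. Conversely, {a, b, c, d, e, f} is a clique of size 6, and the vertices of any clique must share a bag in every tree decomposition; so some bag has ≥ 6 vertices and tw(G) ≥ 5. Therefore the treewidth is 5.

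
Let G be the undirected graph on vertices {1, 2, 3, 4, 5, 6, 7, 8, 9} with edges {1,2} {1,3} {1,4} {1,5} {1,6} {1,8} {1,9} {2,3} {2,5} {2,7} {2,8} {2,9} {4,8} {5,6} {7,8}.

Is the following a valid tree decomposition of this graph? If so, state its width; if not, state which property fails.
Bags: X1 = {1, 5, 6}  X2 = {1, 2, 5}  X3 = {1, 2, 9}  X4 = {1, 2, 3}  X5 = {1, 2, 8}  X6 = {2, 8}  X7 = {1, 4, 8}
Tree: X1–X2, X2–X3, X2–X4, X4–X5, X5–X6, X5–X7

A tree decomposition must satisfy three properties: every vertex lies in some bag; for every edge, both endpoints lie together in some bag; and for every vertex, the bags containing it form a connected subtree. Here vertex 7 appears in no bag, so the decomposition is invalid.

No — vertex 7 appears in no bag.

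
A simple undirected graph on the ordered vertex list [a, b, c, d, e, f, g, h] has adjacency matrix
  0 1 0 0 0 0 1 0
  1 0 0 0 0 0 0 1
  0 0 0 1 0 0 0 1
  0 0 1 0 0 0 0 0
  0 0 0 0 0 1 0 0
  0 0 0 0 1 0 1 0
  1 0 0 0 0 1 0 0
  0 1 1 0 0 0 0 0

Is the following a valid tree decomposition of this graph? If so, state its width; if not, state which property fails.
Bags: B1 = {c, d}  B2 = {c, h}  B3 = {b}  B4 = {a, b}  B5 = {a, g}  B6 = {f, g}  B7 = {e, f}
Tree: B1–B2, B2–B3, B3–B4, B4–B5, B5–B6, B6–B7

No — edge (h,b) lies in no bag.

A tree decomposition must satisfy three properties: every vertex lies in some bag; for every edge, both endpoints lie together in some bag; and for every vertex, the bags containing it form a connected subtree. Here edge (h,b) lies in no bag, so the decomposition is invalid.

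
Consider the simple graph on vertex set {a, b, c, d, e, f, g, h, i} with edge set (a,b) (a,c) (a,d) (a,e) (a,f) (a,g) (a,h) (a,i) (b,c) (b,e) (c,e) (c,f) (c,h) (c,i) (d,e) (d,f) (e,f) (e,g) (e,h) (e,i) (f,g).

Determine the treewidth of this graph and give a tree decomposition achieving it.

Treewidth 3.
Bags: B1 = {a, e, f, g}  B2 = {a, c, e, f}  B3 = {a, c, e, h}  B4 = {a, c, e, i}  B5 = {a, b, c, e}  B6 = {a, d, e, f}
Tree: B1–B2, B2–B3, B3–B4, B2–B5, B2–B6

Every bag has size at most 4, so the width is 4 − 1 = 3 and tw(G) ≤ 3. On the other hand G contains the 4-clique {a, d, e, f}. A clique must lie in a single bag of any decomposition, so no decomposition can have width below 3. Therefore the treewidth is 3.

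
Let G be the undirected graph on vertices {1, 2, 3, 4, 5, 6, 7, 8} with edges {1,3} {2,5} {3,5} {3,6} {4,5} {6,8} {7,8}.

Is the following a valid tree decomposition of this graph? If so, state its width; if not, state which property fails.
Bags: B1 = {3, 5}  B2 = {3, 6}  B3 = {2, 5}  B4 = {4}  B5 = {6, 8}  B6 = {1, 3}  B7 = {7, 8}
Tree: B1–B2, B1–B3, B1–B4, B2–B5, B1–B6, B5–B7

A tree decomposition must satisfy three properties: every vertex lies in some bag; for every edge, both endpoints lie together in some bag; and for every vertex, the bags containing it form a connected subtree. Here edge (5,4) lies in no bag, so the decomposition is invalid.

No — edge (5,4) lies in no bag.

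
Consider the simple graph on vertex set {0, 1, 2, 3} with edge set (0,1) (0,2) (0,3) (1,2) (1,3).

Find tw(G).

A width-2 tree decomposition is:
Bags: B1 = {0, 1, 2}  B2 = {0, 1, 3}
Tree: B1–B2
Every bag has size at most 3, so the width is 3 − 1 = 2 and tw(G) ≤ 2. On the other hand G contains the 3-clique {0, 1, 2}. A clique must lie in a single bag of any decomposition, so no decomposition can have width below 2. Hence tw(G) = 2 exactly.

2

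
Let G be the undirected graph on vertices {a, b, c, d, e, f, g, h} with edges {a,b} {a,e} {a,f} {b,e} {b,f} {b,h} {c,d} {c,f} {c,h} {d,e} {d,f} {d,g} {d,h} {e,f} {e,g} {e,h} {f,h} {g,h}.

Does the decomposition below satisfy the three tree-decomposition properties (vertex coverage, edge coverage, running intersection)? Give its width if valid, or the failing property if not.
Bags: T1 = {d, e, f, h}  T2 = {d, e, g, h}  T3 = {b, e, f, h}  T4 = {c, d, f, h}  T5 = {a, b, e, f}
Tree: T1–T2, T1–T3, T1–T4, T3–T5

Checking the three conditions: (i) the bags cover all of {a, b, c, d, e, f, g, h}; (ii) for each edge, some bag contains both endpoints; (iii) the bags containing any fixed vertex form a subtree. All hold, so the decomposition is valid with width 4 − 1 = 3.

Yes; width 3.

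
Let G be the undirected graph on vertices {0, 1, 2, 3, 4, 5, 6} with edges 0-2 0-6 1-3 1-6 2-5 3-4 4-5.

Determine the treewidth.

2

A width-2 tree decomposition is:
Bags: B1 = {1, 3, 4}  B2 = {1, 4, 6}  B3 = {0, 4, 6}  B4 = {0, 2, 4}  B5 = {2, 4, 5}
Tree: B1–B2, B2–B3, B3–B4, B4–B5
Every bag has size at most 3, so the width is 3 − 1 = 2 and tw(G) ≤ 2. The edges 4–3–1–6–0–2–5–4 form a cycle, so G is not a tree and its treewidth is at least 2. Therefore the treewidth is 2.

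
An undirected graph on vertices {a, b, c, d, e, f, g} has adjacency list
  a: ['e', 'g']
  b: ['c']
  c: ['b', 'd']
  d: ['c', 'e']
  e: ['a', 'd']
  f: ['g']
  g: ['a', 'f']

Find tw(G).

1

A width-1 tree decomposition is:
Bags: B1 = {f, g}  B2 = {a, g}  B3 = {a, e}  B4 = {d, e}  B5 = {c, d}  B6 = {b, c}
Tree: B1–B2, B2–B3, B3–B4, B4–B5, B5–B6
Every bag has size at most 2, so the width is 2 − 1 = 1 and tw(G) ≤ 1. Any graph with an edge has treewidth ≥ 1, and G has the edge f–g. The upper and lower bounds meet at 1, so that is the treewidth.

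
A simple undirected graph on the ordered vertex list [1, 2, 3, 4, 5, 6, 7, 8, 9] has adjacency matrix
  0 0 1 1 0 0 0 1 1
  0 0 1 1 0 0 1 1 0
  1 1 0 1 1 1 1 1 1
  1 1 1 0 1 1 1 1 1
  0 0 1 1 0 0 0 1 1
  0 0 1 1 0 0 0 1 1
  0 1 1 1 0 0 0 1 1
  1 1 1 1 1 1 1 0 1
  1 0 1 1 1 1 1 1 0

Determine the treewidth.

4

A width-4 tree decomposition is:
Bags: B1 = {3, 4, 7, 8, 9}  B2 = {1, 3, 4, 8, 9}  B3 = {3, 4, 6, 8, 9}  B4 = {3, 4, 5, 8, 9}  B5 = {2, 3, 4, 7, 8}
Tree: B1–B2, B1–B3, B3–B4, B1–B5
Each bag holds 5 vertices, so the decomposition has width 4, which upper-bounds the treewidth. For the lower bound, the 5 vertices {1, 3, 4, 8, 9} are pairwise adjacent, and any tree decomposition puts a clique entirely inside one bag — forcing width ≥ 4. Combining the bounds, tw(G) = 4.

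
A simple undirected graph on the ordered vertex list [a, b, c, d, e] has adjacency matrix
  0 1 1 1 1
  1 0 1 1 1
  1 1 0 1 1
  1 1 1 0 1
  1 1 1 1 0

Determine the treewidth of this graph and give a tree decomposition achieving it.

With just one bag of size 5, the width is 5 − 1 = 4, so tw(G) ≤ 4. On the other hand G contains the 5-clique {a, b, c, d, e}. A clique must lie in a single bag of any decomposition, so no decomposition can have width below 4. The upper and lower bounds meet at 4, so that is the treewidth.

Treewidth 4.
Bags: B1 = {a, b, c, d, e}
Tree: (single bag)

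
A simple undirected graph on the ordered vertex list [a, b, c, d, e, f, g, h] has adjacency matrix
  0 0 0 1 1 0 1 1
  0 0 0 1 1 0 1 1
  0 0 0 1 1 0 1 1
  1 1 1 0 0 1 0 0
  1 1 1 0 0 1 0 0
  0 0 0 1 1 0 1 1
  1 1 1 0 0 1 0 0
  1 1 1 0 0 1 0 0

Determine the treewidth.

A width-4 tree decomposition is:
Bags: B1 = {b, d, e, g, h}  B2 = {a, d, e, g, h}  B3 = {d, e, f, g, h}  B4 = {c, d, e, g, h}
Tree: B1–B2, B2–B3, B3–B4
Each bag holds 5 vertices, so the decomposition has width 4, which upper-bounds the treewidth. For the lower bound: the 5 vertex sets {b,g}, {a,h}, {e,f}, {d}, {c} are disjoint, each induces a connected subgraph, and every pair is joined by at least one edge of G. Contracting each set to a single vertex therefore yields K_{5} as a minor, and since treewidth is minor-monotone, tw(G) ≥ tw(K_{5}) = 4. Therefore the treewidth is 4.

4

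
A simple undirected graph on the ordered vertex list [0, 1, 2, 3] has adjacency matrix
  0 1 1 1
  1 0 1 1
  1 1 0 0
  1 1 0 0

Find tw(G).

2

A width-2 tree decomposition is:
Bags: B1 = {0, 1, 3}  B2 = {0, 1, 2}
Tree: B1–B2
Each bag holds 3 vertices, so the decomposition has width 2, which upper-bounds the treewidth. On the other hand G contains the 3-clique {0, 1, 2}. A clique must lie in a single bag of any decomposition, so no decomposition can have width below 2. Therefore the treewidth is 2.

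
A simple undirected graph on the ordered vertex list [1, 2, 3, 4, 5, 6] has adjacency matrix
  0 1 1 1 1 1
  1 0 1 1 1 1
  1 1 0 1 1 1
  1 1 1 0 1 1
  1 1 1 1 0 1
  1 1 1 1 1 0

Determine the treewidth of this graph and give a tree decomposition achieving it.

With just one bag of size 6, the width is 6 − 1 = 5, so tw(G) ≤ 5. On the other hand G contains the 6-clique {1, 2, 3, 4, 5, 6}. A clique must lie in a single bag of any decomposition, so no decomposition can have width below 5. Hence tw(G) = 5 exactly.

Treewidth 5.
One optimal decomposition is:
Bags: B1 = {1, 2, 3, 4, 5, 6}
Tree: (single bag)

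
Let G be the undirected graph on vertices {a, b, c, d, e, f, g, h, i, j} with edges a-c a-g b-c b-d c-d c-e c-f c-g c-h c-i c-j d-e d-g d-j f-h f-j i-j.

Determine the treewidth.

A width-2 tree decomposition is:
Bags: B1 = {b, c, d}  B2 = {c, d, g}  B3 = {c, d, j}  B4 = {c, d, e}  B5 = {a, c, g}  B6 = {c, i, j}  B7 = {c, f, j}  B8 = {c, f, h}
Tree: B1–B2, B1–B3, B1–B4, B2–B5, B3–B6, B6–B7, B7–B8
Each bag holds 3 vertices, so the decomposition has width 2, which upper-bounds the treewidth. For the lower bound, the 3 vertices {c, d, g} are pairwise adjacent, and any tree decomposition puts a clique entirely inside one bag — forcing width ≥ 2. The upper and lower bounds meet at 2, so that is the treewidth.

2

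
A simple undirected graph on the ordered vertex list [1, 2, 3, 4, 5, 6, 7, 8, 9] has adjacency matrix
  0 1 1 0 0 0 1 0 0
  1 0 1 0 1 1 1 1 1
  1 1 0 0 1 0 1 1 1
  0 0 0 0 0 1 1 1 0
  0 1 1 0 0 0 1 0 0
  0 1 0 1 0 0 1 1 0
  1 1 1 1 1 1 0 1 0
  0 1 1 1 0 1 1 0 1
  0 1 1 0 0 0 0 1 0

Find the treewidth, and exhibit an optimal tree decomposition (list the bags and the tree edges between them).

Treewidth 3.
One such decomposition:
Bags: B1 = {2, 3, 7, 8}  B2 = {2, 6, 7, 8}  B3 = {2, 3, 8, 9}  B4 = {4, 6, 7, 8}  B5 = {1, 2, 3, 7}  B6 = {2, 3, 5, 7}
Tree: B1–B2, B1–B3, B2–B4, B1–B5, B5–B6

The largest bag has 4 vertices, giving width 3; this decomposition certifies tw(G) ≤ 3. For the lower bound, the 4 vertices {2, 3, 8, 9} are pairwise adjacent, and any tree decomposition puts a clique entirely inside one bag — forcing width ≥ 3. Hence tw(G) = 3 exactly.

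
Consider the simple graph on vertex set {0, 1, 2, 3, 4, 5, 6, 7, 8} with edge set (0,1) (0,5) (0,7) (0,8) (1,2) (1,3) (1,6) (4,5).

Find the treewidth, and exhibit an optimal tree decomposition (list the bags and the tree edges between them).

Each bag holds 2 vertices, so the decomposition has width 1, which upper-bounds the treewidth. Since G has at least one edge (e.g. 0–7), it is not an edgeless graph, so tw(G) ≥ 1. The upper and lower bounds meet at 1, so that is the treewidth.

Treewidth 1.
Bags: B1 = {0, 7}  B2 = {0, 5}  B3 = {0, 1}  B4 = {1, 2}  B5 = {1, 6}  B6 = {1, 3}  B7 = {4, 5}  B8 = {0, 8}
Tree: B1–B2, B2–B3, B3–B4, B3–B5, B3–B6, B2–B7, B1–B8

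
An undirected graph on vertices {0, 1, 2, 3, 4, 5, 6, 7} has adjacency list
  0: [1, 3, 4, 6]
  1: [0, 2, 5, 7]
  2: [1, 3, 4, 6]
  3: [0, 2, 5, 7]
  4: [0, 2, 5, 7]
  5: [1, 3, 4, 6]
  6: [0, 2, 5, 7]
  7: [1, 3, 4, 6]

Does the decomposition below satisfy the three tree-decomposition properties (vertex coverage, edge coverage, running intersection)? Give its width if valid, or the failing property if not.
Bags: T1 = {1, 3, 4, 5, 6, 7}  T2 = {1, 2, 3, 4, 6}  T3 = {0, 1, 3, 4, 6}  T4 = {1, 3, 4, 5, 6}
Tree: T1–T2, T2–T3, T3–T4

No — bags containing vertex 5 are not connected in the tree.

A tree decomposition must satisfy three properties: every vertex lies in some bag; for every edge, both endpoints lie together in some bag; and for every vertex, the bags containing it form a connected subtree. Here bags containing vertex 5 are not connected in the tree, so the decomposition is invalid.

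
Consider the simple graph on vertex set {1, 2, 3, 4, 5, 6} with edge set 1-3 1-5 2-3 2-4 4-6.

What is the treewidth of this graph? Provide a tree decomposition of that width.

Treewidth 1.
Bags: B1 = {4, 6}  B2 = {2, 4}  B3 = {2, 3}  B4 = {1, 3}  B5 = {1, 5}
Tree: B1–B2, B2–B3, B3–B4, B4–B5

The largest bag has 2 vertices, giving width 1; this decomposition certifies tw(G) ≤ 1. Since G has at least one edge (e.g. 6–4), it is not an edgeless graph, so tw(G) ≥ 1. Therefore the treewidth is 1.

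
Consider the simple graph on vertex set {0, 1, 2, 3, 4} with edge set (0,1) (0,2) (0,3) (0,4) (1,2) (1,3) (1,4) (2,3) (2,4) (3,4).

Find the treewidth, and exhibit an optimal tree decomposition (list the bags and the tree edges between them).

Treewidth 4.
One such decomposition:
Bags: B1 = {0, 1, 2, 3, 4}
Tree: (single bag)

With just one bag of size 5, the width is 5 − 1 = 4, so tw(G) ≤ 4. On the other hand G contains the 5-clique {0, 1, 2, 3, 4}. A clique must lie in a single bag of any decomposition, so no decomposition can have width below 4. Hence tw(G) = 4 exactly.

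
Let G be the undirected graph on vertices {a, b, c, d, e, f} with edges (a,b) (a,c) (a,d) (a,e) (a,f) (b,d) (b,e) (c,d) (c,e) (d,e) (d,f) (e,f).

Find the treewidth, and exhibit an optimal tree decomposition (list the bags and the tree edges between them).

Every bag has size at most 4, so the width is 4 − 1 = 3 and tw(G) ≤ 3. For the lower bound, the 4 vertices {a, c, d, e} are pairwise adjacent, and any tree decomposition puts a clique entirely inside one bag — forcing width ≥ 3. Therefore the treewidth is 3.

Treewidth 3.
One such decomposition:
Bags: B1 = {a, c, d, e}  B2 = {a, d, e, f}  B3 = {a, b, d, e}
Tree: B1–B2, B1–B3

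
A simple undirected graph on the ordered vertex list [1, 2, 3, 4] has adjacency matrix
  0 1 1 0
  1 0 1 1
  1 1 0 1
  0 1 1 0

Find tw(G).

2

A width-2 tree decomposition is:
Bags: B1 = {2, 3, 4}  B2 = {1, 2, 3}
Tree: B1–B2
Each bag holds 3 vertices, so the decomposition has width 2, which upper-bounds the treewidth. Conversely, {1, 2, 3} is a clique of size 3, and the vertices of any clique must share a bag in every tree decomposition; so some bag has ≥ 3 vertices and tw(G) ≥ 2. Therefore the treewidth is 2.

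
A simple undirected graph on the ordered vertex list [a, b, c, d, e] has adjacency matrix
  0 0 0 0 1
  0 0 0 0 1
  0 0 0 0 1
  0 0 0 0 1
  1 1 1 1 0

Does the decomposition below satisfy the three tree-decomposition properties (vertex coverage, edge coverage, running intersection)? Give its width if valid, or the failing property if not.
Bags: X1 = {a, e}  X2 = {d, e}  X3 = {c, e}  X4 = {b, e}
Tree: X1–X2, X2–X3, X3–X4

Every vertex of G appears in some bag (union = {a, b, c, d, e}); every edge is covered by a bag; and for each vertex v the set of bags containing v is connected in the bag tree. The decomposition is therefore valid. The largest bag has 2 vertices, so the width is 1.

Yes; width 1.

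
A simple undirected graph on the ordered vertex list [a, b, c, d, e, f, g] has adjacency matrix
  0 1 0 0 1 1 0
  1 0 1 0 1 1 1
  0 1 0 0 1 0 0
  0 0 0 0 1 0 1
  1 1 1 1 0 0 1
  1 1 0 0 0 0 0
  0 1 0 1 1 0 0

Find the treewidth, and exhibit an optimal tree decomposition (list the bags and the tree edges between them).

Treewidth 2.
One such decomposition:
Bags: B1 = {b, e, g}  B2 = {a, b, e}  B3 = {a, b, f}  B4 = {d, e, g}  B5 = {b, c, e}
Tree: B1–B2, B2–B3, B1–B4, B2–B5

Each bag holds 3 vertices, so the decomposition has width 2, which upper-bounds the treewidth. For the lower bound, the 3 vertices {d, e, g} are pairwise adjacent, and any tree decomposition puts a clique entirely inside one bag — forcing width ≥ 2. Combining the bounds, tw(G) = 2.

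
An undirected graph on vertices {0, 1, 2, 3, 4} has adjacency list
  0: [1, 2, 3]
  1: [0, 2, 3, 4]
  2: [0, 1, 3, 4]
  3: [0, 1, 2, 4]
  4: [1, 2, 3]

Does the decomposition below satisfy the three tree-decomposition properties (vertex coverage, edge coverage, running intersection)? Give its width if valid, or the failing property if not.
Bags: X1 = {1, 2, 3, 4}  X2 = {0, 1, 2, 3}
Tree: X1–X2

Checking the three conditions: (i) the bags cover all of {0, 1, 2, 3, 4}; (ii) for each edge, some bag contains both endpoints; (iii) the bags containing any fixed vertex form a subtree. All hold, so the decomposition is valid with width 4 − 1 = 3.

Yes; width 3.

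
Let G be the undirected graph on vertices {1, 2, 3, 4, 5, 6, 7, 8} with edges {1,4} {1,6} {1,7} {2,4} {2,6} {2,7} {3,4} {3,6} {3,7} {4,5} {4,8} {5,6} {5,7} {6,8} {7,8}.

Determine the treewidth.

A width-3 tree decomposition is:
Bags: B1 = {1, 4, 6, 7}  B2 = {2, 4, 6, 7}  B3 = {4, 5, 6, 7}  B4 = {4, 6, 7, 8}  B5 = {3, 4, 6, 7}
Tree: B1–B2, B2–B3, B3–B4, B4–B5
Every bag has size at most 4, so the width is 4 − 1 = 3 and tw(G) ≤ 3. For the lower bound: the 4 vertex sets {1,7}, {2,6}, {4}, {5} are disjoint, each induces a connected subgraph, and every pair is joined by at least one edge of G. Contracting each set to a single vertex therefore yields K_{4} as a minor, and since treewidth is minor-monotone, tw(G) ≥ tw(K_{4}) = 3. The upper and lower bounds meet at 3, so that is the treewidth.

3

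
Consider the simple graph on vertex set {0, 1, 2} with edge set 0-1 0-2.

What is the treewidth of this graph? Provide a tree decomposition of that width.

The largest bag has 2 vertices, giving width 1; this decomposition certifies tw(G) ≤ 1. G has an edge, so its treewidth is at least 1. Hence tw(G) = 1 exactly.

Treewidth 1.
One optimal decomposition is:
Bags: B1 = {0, 1}  B2 = {0, 2}
Tree: B1–B2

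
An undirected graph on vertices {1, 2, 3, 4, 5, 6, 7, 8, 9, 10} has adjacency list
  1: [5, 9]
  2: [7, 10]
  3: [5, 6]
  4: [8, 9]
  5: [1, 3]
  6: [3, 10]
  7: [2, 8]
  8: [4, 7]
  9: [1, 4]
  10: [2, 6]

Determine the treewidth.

A width-2 tree decomposition is:
Bags: B1 = {3, 5, 6}  B2 = {1, 5, 6}  B3 = {1, 6, 9}  B4 = {4, 6, 9}  B5 = {4, 6, 8}  B6 = {6, 7, 8}  B7 = {2, 6, 7}  B8 = {2, 6, 10}
Tree: B1–B2, B2–B3, B3–B4, B4–B5, B5–B6, B6–B7, B7–B8
The largest bag has 3 vertices, giving width 2; this decomposition certifies tw(G) ≤ 2. For the lower bound, G contains the cycle 6–3–5–1–9–4–8–7–2–10–6, so G is not a forest; only forests have treewidth ≤ 1, hence tw(G) ≥ 2. Therefore the treewidth is 2.

2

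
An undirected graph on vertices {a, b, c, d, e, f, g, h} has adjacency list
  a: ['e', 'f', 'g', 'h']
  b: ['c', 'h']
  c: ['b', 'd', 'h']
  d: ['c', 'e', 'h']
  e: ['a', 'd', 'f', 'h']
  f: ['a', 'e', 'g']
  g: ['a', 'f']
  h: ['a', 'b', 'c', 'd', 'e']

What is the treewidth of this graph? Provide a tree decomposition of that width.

Every bag has size at most 3, so the width is 3 − 1 = 2 and tw(G) ≤ 2. For the lower bound, the 3 vertices {a, f, g} are pairwise adjacent, and any tree decomposition puts a clique entirely inside one bag — forcing width ≥ 2. Hence tw(G) = 2 exactly.

Treewidth 2.
Bags: B1 = {a, e, f}  B2 = {a, e, h}  B3 = {d, e, h}  B4 = {c, d, h}  B5 = {a, f, g}  B6 = {b, c, h}
Tree: B1–B2, B2–B3, B3–B4, B1–B5, B4–B6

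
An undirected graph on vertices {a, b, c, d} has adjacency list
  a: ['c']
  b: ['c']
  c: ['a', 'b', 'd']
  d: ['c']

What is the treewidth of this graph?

1

A width-1 tree decomposition is:
Bags: B1 = {b, c}  B2 = {c, d}  B3 = {a, c}
Tree: B1–B2, B1–B3
Every bag has size at most 2, so the width is 2 − 1 = 1 and tw(G) ≤ 1. G has an edge, so its treewidth is at least 1. Therefore the treewidth is 1.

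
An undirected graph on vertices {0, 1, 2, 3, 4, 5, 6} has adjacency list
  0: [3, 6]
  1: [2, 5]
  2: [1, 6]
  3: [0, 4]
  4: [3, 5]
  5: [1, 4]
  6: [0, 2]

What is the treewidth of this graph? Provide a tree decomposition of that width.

The largest bag has 3 vertices, giving width 2; this decomposition certifies tw(G) ≤ 2. Since 2–1–5–4–3–0–6–2 is a cycle in G, G is not acyclic. Forests are exactly the graphs of treewidth ≤ 1, so tw(G) ≥ 2. The upper and lower bounds meet at 2, so that is the treewidth.

Treewidth 2.
Bags: B1 = {1, 2, 5}  B2 = {2, 4, 5}  B3 = {2, 3, 4}  B4 = {0, 2, 3}  B5 = {0, 2, 6}
Tree: B1–B2, B2–B3, B3–B4, B4–B5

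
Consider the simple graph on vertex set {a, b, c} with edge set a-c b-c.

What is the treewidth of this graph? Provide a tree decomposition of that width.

Treewidth 1.
Bags: B1 = {b, c}  B2 = {a, c}
Tree: B1–B2

The largest bag has 2 vertices, giving width 1; this decomposition certifies tw(G) ≤ 1. Any graph with an edge has treewidth ≥ 1, and G has the edge b–c. Therefore the treewidth is 1.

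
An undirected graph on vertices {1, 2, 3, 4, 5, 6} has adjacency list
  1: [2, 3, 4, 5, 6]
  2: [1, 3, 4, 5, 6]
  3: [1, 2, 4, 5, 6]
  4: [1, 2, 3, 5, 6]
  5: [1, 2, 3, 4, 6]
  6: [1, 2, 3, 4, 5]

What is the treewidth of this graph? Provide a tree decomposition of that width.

Treewidth 5.
One optimal decomposition is:
Bags: B1 = {1, 2, 3, 4, 5, 6}
Tree: (single bag)

With just one bag of size 6, the width is 6 − 1 = 5, so tw(G) ≤ 5. Conversely, {1, 2, 3, 4, 5, 6} is a clique of size 6, and the vertices of any clique must share a bag in every tree decomposition; so some bag has ≥ 6 vertices and tw(G) ≥ 5. Therefore the treewidth is 5.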